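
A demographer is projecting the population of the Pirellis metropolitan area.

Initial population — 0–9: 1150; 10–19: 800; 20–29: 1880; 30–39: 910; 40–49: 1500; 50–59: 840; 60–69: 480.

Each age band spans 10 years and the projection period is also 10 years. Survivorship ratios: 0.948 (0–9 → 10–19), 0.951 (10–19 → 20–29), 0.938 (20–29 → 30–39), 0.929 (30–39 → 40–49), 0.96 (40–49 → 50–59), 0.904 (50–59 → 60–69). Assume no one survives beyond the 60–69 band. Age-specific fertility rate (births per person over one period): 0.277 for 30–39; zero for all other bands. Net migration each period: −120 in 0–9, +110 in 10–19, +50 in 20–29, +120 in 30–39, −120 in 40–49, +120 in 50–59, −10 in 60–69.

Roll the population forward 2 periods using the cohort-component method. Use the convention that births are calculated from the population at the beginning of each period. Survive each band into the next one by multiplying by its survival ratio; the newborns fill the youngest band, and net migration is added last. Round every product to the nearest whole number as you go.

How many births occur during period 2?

Call the groups 1 to 7, youngest first.
After projecting period 1:
Births: 910 × 0.277 = 252
Group 2: 1150 × 0.948 = 1090
Group 3: 800 × 0.951 = 761
Group 4: 1880 × 0.938 = 1763
Group 5: 910 × 0.929 = 845
Group 6: 1500 × 0.96 = 1440
Group 7: 840 × 0.904 = 759
Net migration: Group 1 − 120 → 132; Group 2 + 110 → 1200; Group 3 + 50 → 811; Group 4 + 120 → 1883; Group 5 − 120 → 725; Group 6 + 120 → 1560; Group 7 − 10 → 749
End of period: [132, 1200, 811, 1883, 725, 1560, 749]
After projecting period 2:
Births: 1883 × 0.277 = 522
Group 2: 132 × 0.948 = 125
Group 3: 1200 × 0.951 = 1141
Group 4: 811 × 0.938 = 761
Group 5: 1883 × 0.929 = 1749
Group 6: 725 × 0.96 = 696
Group 7: 1560 × 0.904 = 1410
Net migration: Group 1 − 120 → 402; Group 2 + 110 → 235; Group 3 + 50 → 1191; Group 4 + 120 → 881; Group 5 − 120 → 1629; Group 6 + 120 → 816; Group 7 − 10 → 1400
End of period: [402, 235, 1191, 881, 1629, 816, 1400]

522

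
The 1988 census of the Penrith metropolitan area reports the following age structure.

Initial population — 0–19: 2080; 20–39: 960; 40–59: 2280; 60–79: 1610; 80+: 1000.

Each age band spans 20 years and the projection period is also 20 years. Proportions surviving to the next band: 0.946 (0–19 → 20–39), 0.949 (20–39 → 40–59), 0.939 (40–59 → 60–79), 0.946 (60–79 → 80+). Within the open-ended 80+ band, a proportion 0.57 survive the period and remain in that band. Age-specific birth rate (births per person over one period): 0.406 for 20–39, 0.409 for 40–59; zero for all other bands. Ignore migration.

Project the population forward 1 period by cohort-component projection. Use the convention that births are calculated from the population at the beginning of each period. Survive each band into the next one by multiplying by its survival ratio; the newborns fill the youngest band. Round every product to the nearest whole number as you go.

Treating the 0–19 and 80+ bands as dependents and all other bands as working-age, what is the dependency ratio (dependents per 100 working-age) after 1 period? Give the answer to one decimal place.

— Period 1 —
Births: 960 * 0.406 = 390  |  2280 * 0.409 = 933 → 1323
20–39: 2080 * 0.946 = 1968
40–59: 960 * 0.949 = 911
60–79: 2280 * 0.939 = 2141
80+: 1610 * 0.946 + 1000 * 0.57 = 1523 + 570 = 2093
→ [1323, 1968, 911, 2141, 2093]
Dependents (band 0–19 + band 80+) = 1323 + 2093 = 3416; working-age = 5020; ratio = 3416/5020 × 100 = 68.0

68.0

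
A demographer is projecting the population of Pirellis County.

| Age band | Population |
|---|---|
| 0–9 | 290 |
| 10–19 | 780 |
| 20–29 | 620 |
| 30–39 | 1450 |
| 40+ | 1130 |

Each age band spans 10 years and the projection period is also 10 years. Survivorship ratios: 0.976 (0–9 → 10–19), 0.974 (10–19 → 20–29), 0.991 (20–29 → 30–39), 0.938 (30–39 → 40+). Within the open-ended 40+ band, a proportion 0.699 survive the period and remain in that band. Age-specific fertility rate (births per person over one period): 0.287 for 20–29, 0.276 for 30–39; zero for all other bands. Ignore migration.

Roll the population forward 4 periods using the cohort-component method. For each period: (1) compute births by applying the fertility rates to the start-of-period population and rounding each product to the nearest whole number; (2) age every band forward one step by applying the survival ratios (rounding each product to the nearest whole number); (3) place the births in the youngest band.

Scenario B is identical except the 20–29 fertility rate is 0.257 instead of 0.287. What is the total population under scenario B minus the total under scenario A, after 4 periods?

Period 1.
Births: 620 × 0.287 = 178  |  1450 × 0.276 = 400 ⇒ total 578
10–19: 290 × 0.976 = 283
20–29: 780 × 0.974 = 760
30–39: 620 × 0.991 = 614
40+: 1450 × 0.938 + 1130 × 0.699 = 1360 + 790 = 2150
Giving 578 / 283 / 760 / 614 / 2150.
Period 2.
Births: 760 × 0.287 = 218  |  614 × 0.276 = 169 ⇒ total 387
10–19: 578 × 0.976 = 564
20–29: 283 × 0.974 = 276
30–39: 760 × 0.991 = 753
40+: 614 × 0.938 + 2150 × 0.699 = 576 + 1503 = 2079
Giving 387 / 564 / 276 / 753 / 2079.
Period 3.
Births: 276 × 0.287 = 79  |  753 × 0.276 = 208 ⇒ total 287
10–19: 387 × 0.976 = 378
20–29: 564 × 0.974 = 549
30–39: 276 × 0.991 = 274
40+: 753 × 0.938 + 2079 × 0.699 = 706 + 1453 = 2159
Giving 287 / 378 / 549 / 274 / 2159.
Period 4.
Births: 549 × 0.287 = 158  |  274 × 0.276 = 76 ⇒ total 234
10–19: 287 × 0.976 = 280
20–29: 378 × 0.974 = 368
30–39: 549 × 0.991 = 544
40+: 274 × 0.938 + 2159 × 0.699 = 257 + 1509 = 1766
Giving 234 / 280 / 368 / 544 / 1766.
Scenario A total after 4 periods: 3192
Scenario B projection —
Period 1.
Births: 620 × 0.257 = 159  |  1450 × 0.276 = 400 ⇒ total 559
10–19: 290 × 0.976 = 283
20–29: 780 × 0.974 = 760
30–39: 620 × 0.991 = 614
40+: 1450 × 0.938 + 1130 × 0.699 = 1360 + 790 = 2150
Giving 559 / 283 / 760 / 614 / 2150.
Period 2.
Births: 760 × 0.257 = 195  |  614 × 0.276 = 169 ⇒ total 364
10–19: 559 × 0.976 = 546
20–29: 283 × 0.974 = 276
30–39: 760 × 0.991 = 753
40+: 614 × 0.938 + 2150 × 0.699 = 576 + 1503 = 2079
Giving 364 / 546 / 276 / 753 / 2079.
Period 3.
Births: 276 × 0.257 = 71  |  753 × 0.276 = 208 ⇒ total 279
10–19: 364 × 0.976 = 355
20–29: 546 × 0.974 = 532
30–39: 276 × 0.991 = 274
40+: 753 × 0.938 + 2079 × 0.699 = 706 + 1453 = 2159
Giving 279 / 355 / 532 / 274 / 2159.
Period 4.
Births: 532 × 0.257 = 137  |  274 × 0.276 = 76 ⇒ total 213
10–19: 279 × 0.976 = 272
20–29: 355 × 0.974 = 346
30–39: 532 × 0.991 = 527
40+: 274 × 0.938 + 2159 × 0.699 = 257 + 1509 = 1766
Giving 213 / 272 / 346 / 527 / 1766.
Scenario B total after 4 periods: 3124
Difference B − A = 3124 − 3192 = -68

-68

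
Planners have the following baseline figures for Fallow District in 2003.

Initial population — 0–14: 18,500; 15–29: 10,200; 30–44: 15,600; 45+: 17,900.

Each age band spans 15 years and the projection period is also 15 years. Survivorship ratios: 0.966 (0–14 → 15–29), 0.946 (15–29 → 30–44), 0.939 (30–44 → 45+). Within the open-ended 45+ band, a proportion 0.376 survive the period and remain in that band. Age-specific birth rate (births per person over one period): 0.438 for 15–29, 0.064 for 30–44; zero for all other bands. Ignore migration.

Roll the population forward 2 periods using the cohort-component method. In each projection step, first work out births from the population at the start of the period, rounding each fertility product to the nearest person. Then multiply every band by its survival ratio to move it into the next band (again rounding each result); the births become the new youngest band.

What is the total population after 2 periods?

Period 1:
Births: 10200 × 0.438 = 4468  |  15600 × 0.064 = 998 → total 5466
15–29: 18500 × 0.966 = 17871
30–44: 10200 × 0.946 = 9649
45+: 15600 × 0.939 + 17900 × 0.376 = 14648 + 6730 = 21378
Giving 5466 / 17871 / 9649 / 21378.
Period 2:
Births: 17871 × 0.438 = 7827  |  9649 × 0.064 = 618 → total 8445
15–29: 5466 × 0.966 = 5280
30–44: 17871 × 0.946 = 16906
45+: 9649 × 0.939 + 21378 × 0.376 = 9060 + 8038 = 17098
Giving 8445 / 5280 / 16906 / 17098.
Total after period 2: 8445 + 5280 + 16906 + 17098 = 47729

47729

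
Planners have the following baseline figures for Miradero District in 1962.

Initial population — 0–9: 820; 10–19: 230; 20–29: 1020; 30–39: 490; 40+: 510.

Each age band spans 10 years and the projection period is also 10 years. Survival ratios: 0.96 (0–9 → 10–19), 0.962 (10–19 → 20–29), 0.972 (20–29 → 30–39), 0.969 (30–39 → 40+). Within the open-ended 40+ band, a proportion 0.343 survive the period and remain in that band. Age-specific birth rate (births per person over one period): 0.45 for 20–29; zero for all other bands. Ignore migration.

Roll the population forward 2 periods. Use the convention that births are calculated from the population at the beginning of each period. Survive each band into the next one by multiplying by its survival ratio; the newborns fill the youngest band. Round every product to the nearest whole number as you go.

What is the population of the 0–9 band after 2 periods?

Let band 1 be 0–9 through band 5 = 40+.
Period 1.
Births: 1020 * 0.45 = 459
Band 2: 820 * 0.96 = 787
Band 3: 230 * 0.962 = 221
Band 4: 1020 * 0.972 = 991
Band 5: 490 * 0.969 + 510 * 0.343 = 475 + 175 = 650
Population now: 0–9=459, 10–19=787, 20–29=221, 30–39=991, 40+=650
Period 2.
Births: 221 * 0.45 = 99
Band 2: 459 * 0.96 = 441
Band 3: 787 * 0.962 = 757
Band 4: 221 * 0.972 = 215
Band 5: 991 * 0.969 + 650 * 0.343 = 960 + 223 = 1183
Population now: 0–9=99, 10–19=441, 20–29=757, 30–39=215, 40+=1183

99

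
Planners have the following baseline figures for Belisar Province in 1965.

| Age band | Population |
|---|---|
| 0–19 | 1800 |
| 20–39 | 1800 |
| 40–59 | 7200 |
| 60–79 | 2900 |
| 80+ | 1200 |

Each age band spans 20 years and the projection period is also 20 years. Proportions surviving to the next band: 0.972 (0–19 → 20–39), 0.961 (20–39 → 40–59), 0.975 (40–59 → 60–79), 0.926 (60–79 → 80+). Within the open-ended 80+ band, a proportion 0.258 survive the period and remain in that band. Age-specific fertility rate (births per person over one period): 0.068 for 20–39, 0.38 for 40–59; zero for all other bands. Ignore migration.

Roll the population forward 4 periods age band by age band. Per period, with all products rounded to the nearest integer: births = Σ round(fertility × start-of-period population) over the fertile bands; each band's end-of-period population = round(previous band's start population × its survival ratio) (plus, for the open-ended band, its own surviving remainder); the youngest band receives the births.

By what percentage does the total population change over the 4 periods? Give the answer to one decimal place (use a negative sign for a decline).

After projecting period 1:
Births: 1800 × 0.068 = 122 ; 7200 × 0.38 = 2736 — total 2858
20–39: 1800 × 0.972 = 1750
40–59: 1800 × 0.961 = 1730
60–79: 7200 × 0.975 = 7020
80+: 2900 × 0.926 + 1200 × 0.258 = 2685 + 310 = 2995
Population now: 0–19=2858, 20–39=1750, 40–59=1730, 60–79=7020, 80+=2995
After projecting period 2:
Births: 1750 × 0.068 = 119 ; 1730 × 0.38 = 657 — total 776
20–39: 2858 × 0.972 = 2778
40–59: 1750 × 0.961 = 1682
60–79: 1730 × 0.975 = 1687
80+: 7020 × 0.926 + 2995 × 0.258 = 6501 + 773 = 7274
Population now: 0–19=776, 20–39=2778, 40–59=1682, 60–79=1687, 80+=7274
After projecting period 3:
Births: 2778 × 0.068 = 189 ; 1682 × 0.38 = 639 — total 828
20–39: 776 × 0.972 = 754
40–59: 2778 × 0.961 = 2670
60–79: 1682 × 0.975 = 1640
80+: 1687 × 0.926 + 7274 × 0.258 = 1562 + 1877 = 3439
Population now: 0–19=828, 20–39=754, 40–59=2670, 60–79=1640, 80+=3439
After projecting period 4:
Births: 754 × 0.068 = 51 ; 2670 × 0.38 = 1015 — total 1066
20–39: 828 × 0.972 = 805
40–59: 754 × 0.961 = 725
60–79: 2670 × 0.975 = 2603
80+: 1640 × 0.926 + 3439 × 0.258 = 1519 + 887 = 2406
Population now: 0–19=1066, 20–39=805, 40–59=725, 60–79=2603, 80+=2406
Total: 14900 → 7605; change = -7295; percentage change = -49.0%

-49.0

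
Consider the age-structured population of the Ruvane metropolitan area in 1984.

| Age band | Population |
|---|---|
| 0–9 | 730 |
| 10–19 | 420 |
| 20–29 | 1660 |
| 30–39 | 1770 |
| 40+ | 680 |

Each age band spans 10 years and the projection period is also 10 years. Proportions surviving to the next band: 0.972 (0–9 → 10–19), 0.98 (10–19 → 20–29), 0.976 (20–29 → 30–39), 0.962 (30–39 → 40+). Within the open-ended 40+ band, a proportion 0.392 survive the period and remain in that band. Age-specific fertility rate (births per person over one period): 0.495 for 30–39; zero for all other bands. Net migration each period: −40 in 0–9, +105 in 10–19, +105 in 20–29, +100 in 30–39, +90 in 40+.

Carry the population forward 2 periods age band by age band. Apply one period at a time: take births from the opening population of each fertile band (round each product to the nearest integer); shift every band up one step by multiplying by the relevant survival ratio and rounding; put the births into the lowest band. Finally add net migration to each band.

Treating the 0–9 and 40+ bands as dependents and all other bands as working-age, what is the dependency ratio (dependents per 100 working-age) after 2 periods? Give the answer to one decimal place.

Numbering the groups 1..5 from youngest to oldest:
Period 1:
Births: 1770 * 0.495 = 876
Group 2: 730 * 0.972 = 710
Group 3: 420 * 0.98 = 412
Group 4: 1660 * 0.976 = 1620
Group 5: 1770 * 0.962 + 680 * 0.392 = 1703 + 267 = 1970
Net migration: Group 1 − 40 → 836; Group 2 + 105 → 815; Group 3 + 105 → 517; Group 4 + 100 → 1720; Group 5 + 90 → 2060
→ [836, 815, 517, 1720, 2060]
Period 2:
Births: 1720 * 0.495 = 851
Group 2: 836 * 0.972 = 813
Group 3: 815 * 0.98 = 799
Group 4: 517 * 0.976 = 505
Group 5: 1720 * 0.962 + 2060 * 0.392 = 1655 + 808 = 2463
Net migration: Group 1 − 40 → 811; Group 2 + 105 → 918; Group 3 + 105 → 904; Group 4 + 100 → 605; Group 5 + 90 → 2553
→ [811, 918, 904, 605, 2553]
Dependents (band 0–9 + band 40+) = 811 + 2553 = 3364; working-age = 2427; ratio = 3364/2427 × 100 = 138.6

138.6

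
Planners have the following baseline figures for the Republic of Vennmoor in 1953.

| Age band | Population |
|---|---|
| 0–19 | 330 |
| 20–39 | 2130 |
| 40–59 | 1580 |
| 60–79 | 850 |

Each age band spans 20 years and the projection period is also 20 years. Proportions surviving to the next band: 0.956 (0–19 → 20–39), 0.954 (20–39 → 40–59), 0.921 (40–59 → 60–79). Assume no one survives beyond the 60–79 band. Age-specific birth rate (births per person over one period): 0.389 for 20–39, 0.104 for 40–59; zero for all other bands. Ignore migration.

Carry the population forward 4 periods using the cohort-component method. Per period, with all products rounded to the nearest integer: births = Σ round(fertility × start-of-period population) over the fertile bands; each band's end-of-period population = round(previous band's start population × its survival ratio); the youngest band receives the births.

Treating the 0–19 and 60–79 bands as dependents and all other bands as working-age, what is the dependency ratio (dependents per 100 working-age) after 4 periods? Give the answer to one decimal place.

(Groups numbered youngest = 1 to oldest = 4.)
— Period 1 —
Births: 2130 × 0.389 = 829  |  1580 × 0.104 = 164 ⇒ total 993
Group 2: 330 × 0.956 = 315
Group 3: 2130 × 0.954 = 2032
Group 4: 1580 × 0.921 = 1455
End of period: [993, 315, 2032, 1455]
— Period 2 —
Births: 315 × 0.389 = 123  |  2032 × 0.104 = 211 ⇒ total 334
Group 2: 993 × 0.956 = 949
Group 3: 315 × 0.954 = 301
Group 4: 2032 × 0.921 = 1871
End of period: [334, 949, 301, 1871]
— Period 3 —
Births: 949 × 0.389 = 369  |  301 × 0.104 = 31 ⇒ total 400
Group 2: 334 × 0.956 = 319
Group 3: 949 × 0.954 = 905
Group 4: 301 × 0.921 = 277
End of period: [400, 319, 905, 277]
— Period 4 —
Births: 319 × 0.389 = 124  |  905 × 0.104 = 94 ⇒ total 218
Group 2: 400 × 0.956 = 382
Group 3: 319 × 0.954 = 304
Group 4: 905 × 0.921 = 834
End of period: [218, 382, 304, 834]
Dependents (band 0–19 + band 60–79) = 218 + 834 = 1052; working-age = 686; ratio = 1052/686 × 100 = 153.4

153.4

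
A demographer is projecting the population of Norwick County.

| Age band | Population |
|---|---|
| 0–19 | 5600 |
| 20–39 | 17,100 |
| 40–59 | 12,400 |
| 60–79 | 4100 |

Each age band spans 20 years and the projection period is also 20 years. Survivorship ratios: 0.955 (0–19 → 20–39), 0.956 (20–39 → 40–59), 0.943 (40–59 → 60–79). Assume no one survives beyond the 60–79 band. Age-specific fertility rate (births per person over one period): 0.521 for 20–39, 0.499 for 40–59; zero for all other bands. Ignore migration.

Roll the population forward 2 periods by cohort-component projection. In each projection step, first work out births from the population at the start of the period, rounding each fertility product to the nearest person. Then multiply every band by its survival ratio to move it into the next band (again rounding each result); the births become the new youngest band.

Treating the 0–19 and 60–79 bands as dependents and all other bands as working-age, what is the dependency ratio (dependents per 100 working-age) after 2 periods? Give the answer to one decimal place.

— Period 1 —
Births: 17100 * 0.521 = 8909  |  12400 * 0.499 = 6188 — total 15097
20–39: 5600 * 0.955 = 5348
40–59: 17100 * 0.956 = 16348
60–79: 12400 * 0.943 = 11693
End of period: [15097, 5348, 16348, 11693]
— Period 2 —
Births: 5348 * 0.521 = 2786  |  16348 * 0.499 = 8158 — total 10944
20–39: 15097 * 0.955 = 14418
40–59: 5348 * 0.956 = 5113
60–79: 16348 * 0.943 = 15416
End of period: [10944, 14418, 5113, 15416]
Dependents (band 0–19 + band 60–79) = 10944 + 15416 = 26360; working-age = 19531; ratio = 26360/19531 × 100 = 135.0

135.0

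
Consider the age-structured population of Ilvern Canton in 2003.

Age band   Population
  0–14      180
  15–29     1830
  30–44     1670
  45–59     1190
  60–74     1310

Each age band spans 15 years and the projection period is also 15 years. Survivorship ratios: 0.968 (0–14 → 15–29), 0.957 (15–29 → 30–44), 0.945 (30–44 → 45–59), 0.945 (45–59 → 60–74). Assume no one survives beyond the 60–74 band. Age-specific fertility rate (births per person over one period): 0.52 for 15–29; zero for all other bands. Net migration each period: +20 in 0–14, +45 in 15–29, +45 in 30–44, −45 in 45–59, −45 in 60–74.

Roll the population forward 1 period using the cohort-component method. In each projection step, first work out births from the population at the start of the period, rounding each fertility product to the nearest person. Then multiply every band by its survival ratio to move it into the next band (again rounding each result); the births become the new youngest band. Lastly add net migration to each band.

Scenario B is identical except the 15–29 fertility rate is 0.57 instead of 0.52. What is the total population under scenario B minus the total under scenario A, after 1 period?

91

Numbering the bands 1..5 from youngest to oldest:
Period 1:
Births: 1830 * 0.52 = 952
Band 2: 180 * 0.968 = 174
Band 3: 1830 * 0.957 = 1751
Band 4: 1670 * 0.945 = 1578
Band 5: 1190 * 0.945 = 1125
Net migration: Band 1 + 20 → 972; Band 2 + 45 → 219; Band 3 + 45 → 1796; Band 4 − 45 → 1533; Band 5 − 45 → 1080
End of period: [972, 219, 1796, 1533, 1080]
Scenario A total after 1 period: 5600
Scenario B projection —
Period 1:
Births: 1830 * 0.57 = 1043
Band 2: 180 * 0.968 = 174
Band 3: 1830 * 0.957 = 1751
Band 4: 1670 * 0.945 = 1578
Band 5: 1190 * 0.945 = 1125
Net migration: Band 1 + 20 → 1063; Band 2 + 45 → 219; Band 3 + 45 → 1796; Band 4 − 45 → 1533; Band 5 − 45 → 1080
End of period: [1063, 219, 1796, 1533, 1080]
Scenario B total after 1 period: 5691
Difference B − A = 5691 − 5600 = 91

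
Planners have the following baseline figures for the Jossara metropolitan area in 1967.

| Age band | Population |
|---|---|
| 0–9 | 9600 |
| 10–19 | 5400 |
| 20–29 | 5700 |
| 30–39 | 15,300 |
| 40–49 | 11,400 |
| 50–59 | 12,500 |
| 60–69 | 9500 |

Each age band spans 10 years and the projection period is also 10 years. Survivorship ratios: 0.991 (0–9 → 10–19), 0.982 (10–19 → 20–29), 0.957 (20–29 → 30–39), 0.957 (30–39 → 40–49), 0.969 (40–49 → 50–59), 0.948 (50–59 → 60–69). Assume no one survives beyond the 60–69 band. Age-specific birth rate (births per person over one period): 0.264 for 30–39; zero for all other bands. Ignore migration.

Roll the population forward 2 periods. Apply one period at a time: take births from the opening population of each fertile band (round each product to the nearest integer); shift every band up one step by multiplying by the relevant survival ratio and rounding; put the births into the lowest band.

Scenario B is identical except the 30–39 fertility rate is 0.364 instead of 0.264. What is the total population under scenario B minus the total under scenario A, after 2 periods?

(Bands numbered youngest = 1 to oldest = 7.)
[period 1]
Births: 15300 * 0.264 = 4039
Band 2: 9600 * 0.991 = 9514
Band 3: 5400 * 0.982 = 5303
Band 4: 5700 * 0.957 = 5455
Band 5: 15300 * 0.957 = 14642
Band 6: 11400 * 0.969 = 11047
Band 7: 12500 * 0.948 = 11850
End of period: [4039, 9514, 5303, 5455, 14642, 11047, 11850]
[period 2]
Births: 5455 * 0.264 = 1440
Band 2: 4039 * 0.991 = 4003
Band 3: 9514 * 0.982 = 9343
Band 4: 5303 * 0.957 = 5075
Band 5: 5455 * 0.957 = 5220
Band 6: 14642 * 0.969 = 14188
Band 7: 11047 * 0.948 = 10473
End of period: [1440, 4003, 9343, 5075, 5220, 14188, 10473]
Scenario A total after 2 periods: 49742
Scenario B projection —
[period 1]
Births: 15300 * 0.364 = 5569
Band 2: 9600 * 0.991 = 9514
Band 3: 5400 * 0.982 = 5303
Band 4: 5700 * 0.957 = 5455
Band 5: 15300 * 0.957 = 14642
Band 6: 11400 * 0.969 = 11047
Band 7: 12500 * 0.948 = 11850
End of period: [5569, 9514, 5303, 5455, 14642, 11047, 11850]
[period 2]
Births: 5455 * 0.364 = 1986
Band 2: 5569 * 0.991 = 5519
Band 3: 9514 * 0.982 = 9343
Band 4: 5303 * 0.957 = 5075
Band 5: 5455 * 0.957 = 5220
Band 6: 14642 * 0.969 = 14188
Band 7: 11047 * 0.948 = 10473
End of period: [1986, 5519, 9343, 5075, 5220, 14188, 10473]
Scenario B total after 2 periods: 51804
Difference B − A = 51804 − 49742 = 2062

2062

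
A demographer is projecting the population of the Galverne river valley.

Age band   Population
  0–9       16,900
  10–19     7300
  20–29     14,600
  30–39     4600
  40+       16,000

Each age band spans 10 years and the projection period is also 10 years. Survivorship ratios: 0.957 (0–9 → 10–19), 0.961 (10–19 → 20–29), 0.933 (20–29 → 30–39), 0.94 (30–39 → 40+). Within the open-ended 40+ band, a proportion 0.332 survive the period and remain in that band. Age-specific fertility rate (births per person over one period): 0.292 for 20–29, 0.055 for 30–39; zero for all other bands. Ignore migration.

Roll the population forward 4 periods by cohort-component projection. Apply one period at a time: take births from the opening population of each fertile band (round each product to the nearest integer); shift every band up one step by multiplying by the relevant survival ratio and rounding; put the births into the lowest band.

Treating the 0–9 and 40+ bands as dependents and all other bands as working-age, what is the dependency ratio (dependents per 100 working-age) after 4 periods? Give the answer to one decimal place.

174.7

After projecting period 1:
Births: 14600 × 0.292 = 4263  |  4600 × 0.055 = 253 ⇒ total 4516
10–19: 16900 × 0.957 = 16173
20–29: 7300 × 0.961 = 7015
30–39: 14600 × 0.933 = 13622
40+: 4600 × 0.94 + 16000 × 0.332 = 4324 + 5312 = 9636
Giving 4516 / 16173 / 7015 / 13622 / 9636.
After projecting period 2:
Births: 7015 × 0.292 = 2048  |  13622 × 0.055 = 749 ⇒ total 2797
10–19: 4516 × 0.957 = 4322
20–29: 16173 × 0.961 = 15542
30–39: 7015 × 0.933 = 6545
40+: 13622 × 0.94 + 9636 × 0.332 = 12805 + 3199 = 16004
Giving 2797 / 4322 / 15542 / 6545 / 16004.
After projecting period 3:
Births: 15542 × 0.292 = 4538  |  6545 × 0.055 = 360 ⇒ total 4898
10–19: 2797 × 0.957 = 2677
20–29: 4322 × 0.961 = 4153
30–39: 15542 × 0.933 = 14501
40+: 6545 × 0.94 + 16004 × 0.332 = 6152 + 5313 = 11465
Giving 4898 / 2677 / 4153 / 14501 / 11465.
After projecting period 4:
Births: 4153 × 0.292 = 1213  |  14501 × 0.055 = 798 ⇒ total 2011
10–19: 4898 × 0.957 = 4687
20–29: 2677 × 0.961 = 2573
30–39: 4153 × 0.933 = 3875
40+: 14501 × 0.94 + 11465 × 0.332 = 13631 + 3806 = 17437
Giving 2011 / 4687 / 2573 / 3875 / 17437.
Dependents (band 0–9 + band 40+) = 2011 + 17437 = 19448; working-age = 11135; ratio = 19448/11135 × 100 = 174.7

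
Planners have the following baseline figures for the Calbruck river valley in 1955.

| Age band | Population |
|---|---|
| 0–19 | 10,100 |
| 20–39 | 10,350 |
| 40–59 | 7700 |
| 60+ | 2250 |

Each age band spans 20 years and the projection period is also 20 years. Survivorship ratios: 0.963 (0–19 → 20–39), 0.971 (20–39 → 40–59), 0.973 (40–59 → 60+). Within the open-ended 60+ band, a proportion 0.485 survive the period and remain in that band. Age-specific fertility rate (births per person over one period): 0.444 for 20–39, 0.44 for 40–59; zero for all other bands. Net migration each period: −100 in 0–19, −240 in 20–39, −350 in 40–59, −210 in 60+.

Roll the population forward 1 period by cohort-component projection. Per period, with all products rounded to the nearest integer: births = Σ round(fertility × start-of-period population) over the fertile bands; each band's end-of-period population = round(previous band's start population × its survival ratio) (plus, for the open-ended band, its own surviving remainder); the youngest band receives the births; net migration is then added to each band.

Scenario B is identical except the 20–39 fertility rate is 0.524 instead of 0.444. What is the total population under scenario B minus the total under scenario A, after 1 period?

After projecting period 1:
Births: 10350 × 0.444 = 4595 ; 7700 × 0.44 = 3388 → total 7983
20–39: 10100 × 0.963 = 9726
40–59: 10350 × 0.971 = 10050
60+: 7700 × 0.973 + 2250 × 0.485 = 7492 + 1091 = 8583
Net migration: 0–19 − 100 → 7883; 20–39 − 240 → 9486; 40–59 − 350 → 9700; 60+ − 210 → 8373
End of period: [7883, 9486, 9700, 8373]
Scenario A total after 1 period: 35442
Scenario B projection —
After projecting period 1:
Births: 10350 × 0.524 = 5423 ; 7700 × 0.44 = 3388 → total 8811
20–39: 10100 × 0.963 = 9726
40–59: 10350 × 0.971 = 10050
60+: 7700 × 0.973 + 2250 × 0.485 = 7492 + 1091 = 8583
Net migration: 0–19 − 100 → 8711; 20–39 − 240 → 9486; 40–59 − 350 → 9700; 60+ − 210 → 8373
End of period: [8711, 9486, 9700, 8373]
Scenario B total after 1 period: 36270
Difference B − A = 36270 − 35442 = 828

828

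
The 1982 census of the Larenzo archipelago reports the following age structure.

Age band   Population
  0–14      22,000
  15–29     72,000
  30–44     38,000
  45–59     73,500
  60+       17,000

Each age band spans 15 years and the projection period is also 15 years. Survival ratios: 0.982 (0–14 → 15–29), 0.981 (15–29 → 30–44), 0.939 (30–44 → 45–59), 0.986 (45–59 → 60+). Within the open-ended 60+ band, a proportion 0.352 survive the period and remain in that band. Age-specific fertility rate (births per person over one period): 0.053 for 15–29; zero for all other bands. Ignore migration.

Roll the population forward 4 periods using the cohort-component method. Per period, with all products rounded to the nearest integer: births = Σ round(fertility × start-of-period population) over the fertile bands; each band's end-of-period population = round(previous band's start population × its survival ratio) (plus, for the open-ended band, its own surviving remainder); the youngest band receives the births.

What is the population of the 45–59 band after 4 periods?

3452

Numbering the groups 1..5 from youngest to oldest:
Period 1:
Births: 72000 × 0.053 = 3816
Group 2: 22000 × 0.982 = 21604
Group 3: 72000 × 0.981 = 70632
Group 4: 38000 × 0.939 = 35682
Group 5: 73500 × 0.986 + 17000 × 0.352 = 72471 + 5984 = 78455
Giving 3816 / 21604 / 70632 / 35682 / 78455.
Period 2:
Births: 21604 × 0.053 = 1145
Group 2: 3816 × 0.982 = 3747
Group 3: 21604 × 0.981 = 21194
Group 4: 70632 × 0.939 = 66323
Group 5: 35682 × 0.986 + 78455 × 0.352 = 35182 + 27616 = 62798
Giving 1145 / 3747 / 21194 / 66323 / 62798.
Period 3:
Births: 3747 × 0.053 = 199
Group 2: 1145 × 0.982 = 1124
Group 3: 3747 × 0.981 = 3676
Group 4: 21194 × 0.939 = 19901
Group 5: 66323 × 0.986 + 62798 × 0.352 = 65394 + 22105 = 87499
Giving 199 / 1124 / 3676 / 19901 / 87499.
Period 4:
Births: 1124 × 0.053 = 60
Group 2: 199 × 0.982 = 195
Group 3: 1124 × 0.981 = 1103
Group 4: 3676 × 0.939 = 3452
Group 5: 19901 × 0.986 + 87499 × 0.352 = 19622 + 30800 = 50422
Giving 60 / 195 / 1103 / 3452 / 50422.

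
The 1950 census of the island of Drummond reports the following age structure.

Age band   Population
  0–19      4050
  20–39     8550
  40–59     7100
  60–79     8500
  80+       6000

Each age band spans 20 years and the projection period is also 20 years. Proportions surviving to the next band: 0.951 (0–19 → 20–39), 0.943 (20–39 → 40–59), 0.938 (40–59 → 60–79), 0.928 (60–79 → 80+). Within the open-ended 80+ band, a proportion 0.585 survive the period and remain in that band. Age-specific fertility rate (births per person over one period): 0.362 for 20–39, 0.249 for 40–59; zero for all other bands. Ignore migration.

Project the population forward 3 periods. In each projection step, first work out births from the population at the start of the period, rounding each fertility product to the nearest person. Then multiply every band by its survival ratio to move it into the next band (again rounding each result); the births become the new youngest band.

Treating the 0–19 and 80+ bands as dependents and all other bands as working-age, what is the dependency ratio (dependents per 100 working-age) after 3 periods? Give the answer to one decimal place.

— Period 1 —
Births: 8550 × 0.362 = 3095 ; 7100 × 0.249 = 1768 — total 4863
20–39: 4050 × 0.951 = 3852
40–59: 8550 × 0.943 = 8063
60–79: 7100 × 0.938 = 6660
80+: 8500 × 0.928 + 6000 × 0.585 = 7888 + 3510 = 11398
End of period: [4863, 3852, 8063, 6660, 11398]
— Period 2 —
Births: 3852 × 0.362 = 1394 ; 8063 × 0.249 = 2008 — total 3402
20–39: 4863 × 0.951 = 4625
40–59: 3852 × 0.943 = 3632
60–79: 8063 × 0.938 = 7563
80+: 6660 × 0.928 + 11398 × 0.585 = 6180 + 6668 = 12848
End of period: [3402, 4625, 3632, 7563, 12848]
— Period 3 —
Births: 4625 × 0.362 = 1674 ; 3632 × 0.249 = 904 — total 2578
20–39: 3402 × 0.951 = 3235
40–59: 4625 × 0.943 = 4361
60–79: 3632 × 0.938 = 3407
80+: 7563 × 0.928 + 12848 × 0.585 = 7018 + 7516 = 14534
End of period: [2578, 3235, 4361, 3407, 14534]
Dependents (band 0–19 + band 80+) = 2578 + 14534 = 17112; working-age = 11003; ratio = 17112/11003 × 100 = 155.5

155.5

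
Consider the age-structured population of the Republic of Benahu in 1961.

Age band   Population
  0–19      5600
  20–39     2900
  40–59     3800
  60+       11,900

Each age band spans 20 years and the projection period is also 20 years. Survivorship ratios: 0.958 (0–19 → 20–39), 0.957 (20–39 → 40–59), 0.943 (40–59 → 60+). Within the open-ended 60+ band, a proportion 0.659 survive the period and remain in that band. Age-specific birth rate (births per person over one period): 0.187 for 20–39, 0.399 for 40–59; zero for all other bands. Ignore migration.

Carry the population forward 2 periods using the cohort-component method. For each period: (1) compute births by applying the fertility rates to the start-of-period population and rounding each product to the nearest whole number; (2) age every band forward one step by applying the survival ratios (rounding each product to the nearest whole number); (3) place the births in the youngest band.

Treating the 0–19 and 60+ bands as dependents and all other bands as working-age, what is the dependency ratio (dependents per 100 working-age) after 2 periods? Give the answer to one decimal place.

172.5

After projecting period 1:
Births: 2900 * 0.187 = 542  |  3800 * 0.399 = 1516 → 2058
20–39: 5600 * 0.958 = 5365
40–59: 2900 * 0.957 = 2775
60+: 3800 * 0.943 + 11900 * 0.659 = 3583 + 7842 = 11425
→ [2058, 5365, 2775, 11425]
After projecting period 2:
Births: 5365 * 0.187 = 1003  |  2775 * 0.399 = 1107 → 2110
20–39: 2058 * 0.958 = 1972
40–59: 5365 * 0.957 = 5134
60+: 2775 * 0.943 + 11425 * 0.659 = 2617 + 7529 = 10146
→ [2110, 1972, 5134, 10146]
Dependents (band 0–19 + band 60+) = 2110 + 10146 = 12256; working-age = 7106; ratio = 12256/7106 × 100 = 172.5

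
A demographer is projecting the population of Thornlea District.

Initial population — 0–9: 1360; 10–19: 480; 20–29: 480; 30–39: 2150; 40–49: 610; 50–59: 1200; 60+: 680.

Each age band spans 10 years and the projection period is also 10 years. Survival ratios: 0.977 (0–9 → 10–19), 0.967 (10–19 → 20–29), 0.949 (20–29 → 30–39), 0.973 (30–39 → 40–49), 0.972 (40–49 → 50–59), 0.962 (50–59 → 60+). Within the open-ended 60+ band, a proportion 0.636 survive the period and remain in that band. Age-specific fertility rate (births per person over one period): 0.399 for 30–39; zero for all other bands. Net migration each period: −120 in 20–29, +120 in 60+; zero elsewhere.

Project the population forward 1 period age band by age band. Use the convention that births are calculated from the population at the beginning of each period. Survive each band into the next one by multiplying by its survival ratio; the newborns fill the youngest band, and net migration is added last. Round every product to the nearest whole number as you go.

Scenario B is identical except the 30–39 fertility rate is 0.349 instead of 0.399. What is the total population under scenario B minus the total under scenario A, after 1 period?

-108

Period 1.
Births: 2150 × 0.399 = 858
10–19: 1360 × 0.977 = 1329
20–29: 480 × 0.967 = 464
30–39: 480 × 0.949 = 456
40–49: 2150 × 0.973 = 2092
50–59: 610 × 0.972 = 593
60+: 1200 × 0.962 + 680 × 0.636 = 1154 + 432 = 1586
Net migration: 20–29 − 120 → 344; 60+ + 120 → 1706
Giving 858 / 1329 / 344 / 456 / 2092 / 593 / 1706.
Scenario A total after 1 period: 7378
Scenario B projection —
Period 1.
Births: 2150 × 0.349 = 750
10–19: 1360 × 0.977 = 1329
20–29: 480 × 0.967 = 464
30–39: 480 × 0.949 = 456
40–49: 2150 × 0.973 = 2092
50–59: 610 × 0.972 = 593
60+: 1200 × 0.962 + 680 × 0.636 = 1154 + 432 = 1586
Net migration: 20–29 − 120 → 344; 60+ + 120 → 1706
Giving 750 / 1329 / 344 / 456 / 2092 / 593 / 1706.
Scenario B total after 1 period: 7270
Difference B − A = 7270 − 7378 = -108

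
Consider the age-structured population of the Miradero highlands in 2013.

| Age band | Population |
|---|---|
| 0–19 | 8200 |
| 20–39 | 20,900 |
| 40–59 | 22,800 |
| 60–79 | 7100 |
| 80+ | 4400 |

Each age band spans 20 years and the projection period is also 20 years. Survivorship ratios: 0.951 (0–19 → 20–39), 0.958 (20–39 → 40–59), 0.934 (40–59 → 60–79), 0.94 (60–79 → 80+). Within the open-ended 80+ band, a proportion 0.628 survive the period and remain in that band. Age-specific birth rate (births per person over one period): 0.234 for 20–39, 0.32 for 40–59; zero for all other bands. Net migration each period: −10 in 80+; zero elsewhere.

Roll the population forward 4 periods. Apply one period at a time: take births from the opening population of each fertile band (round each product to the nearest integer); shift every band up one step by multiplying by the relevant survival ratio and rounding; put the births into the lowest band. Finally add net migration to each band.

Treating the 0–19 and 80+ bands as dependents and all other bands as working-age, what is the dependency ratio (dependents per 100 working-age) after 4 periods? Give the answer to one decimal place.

146.1

After projecting period 1:
Births: 20900 * 0.234 = 4891, 22800 * 0.32 = 7296 ⇒ total 12187
20–39: 8200 * 0.951 = 7798
40–59: 20900 * 0.958 = 20022
60–79: 22800 * 0.934 = 21295
80+: 7100 * 0.94 + 4400 * 0.628 = 6674 + 2763 = 9437
Net migration: 80+ − 10 → 9427
→ [12187, 7798, 20022, 21295, 9427]
After projecting period 2:
Births: 7798 * 0.234 = 1825, 20022 * 0.32 = 6407 ⇒ total 8232
20–39: 12187 * 0.951 = 11590
40–59: 7798 * 0.958 = 7470
60–79: 20022 * 0.934 = 18701
80+: 21295 * 0.94 + 9427 * 0.628 = 20017 + 5920 = 25937
Net migration: 80+ − 10 → 25927
→ [8232, 11590, 7470, 18701, 25927]
After projecting period 3:
Births: 11590 * 0.234 = 2712, 7470 * 0.32 = 2390 ⇒ total 5102
20–39: 8232 * 0.951 = 7829
40–59: 11590 * 0.958 = 11103
60–79: 7470 * 0.934 = 6977
80+: 18701 * 0.94 + 25927 * 0.628 = 17579 + 16282 = 33861
Net migration: 80+ − 10 → 33851
→ [5102, 7829, 11103, 6977, 33851]
After projecting period 4:
Births: 7829 * 0.234 = 1832, 11103 * 0.32 = 3553 ⇒ total 5385
20–39: 5102 * 0.951 = 4852
40–59: 7829 * 0.958 = 7500
60–79: 11103 * 0.934 = 10370
80+: 6977 * 0.94 + 33851 * 0.628 = 6558 + 21258 = 27816
Net migration: 80+ − 10 → 27806
→ [5385, 4852, 7500, 10370, 27806]
Dependents (band 0–19 + band 80+) = 5385 + 27806 = 33191; working-age = 22722; ratio = 33191/22722 × 100 = 146.1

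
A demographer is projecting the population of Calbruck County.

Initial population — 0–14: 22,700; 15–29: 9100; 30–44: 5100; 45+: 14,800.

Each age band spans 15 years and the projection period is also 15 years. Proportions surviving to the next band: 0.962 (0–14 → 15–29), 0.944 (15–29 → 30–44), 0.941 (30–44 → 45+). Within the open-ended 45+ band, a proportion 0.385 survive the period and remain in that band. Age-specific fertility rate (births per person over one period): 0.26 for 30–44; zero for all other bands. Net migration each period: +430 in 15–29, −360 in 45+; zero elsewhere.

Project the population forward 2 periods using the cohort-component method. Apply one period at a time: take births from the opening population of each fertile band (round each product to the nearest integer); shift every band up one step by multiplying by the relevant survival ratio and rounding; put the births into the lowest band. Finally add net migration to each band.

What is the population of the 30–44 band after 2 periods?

21020

Numbering the bands 1..4 from youngest to oldest:
Period 1.
Births: 5100 * 0.26 = 1326
Band 2: 22700 * 0.962 = 21837
Band 3: 9100 * 0.944 = 8590
Band 4: 5100 * 0.941 + 14800 * 0.385 = 4799 + 5698 = 10497
Net migration: Band 2 + 430 → 22267; Band 4 − 360 → 10137
End of period: [1326, 22267, 8590, 10137]
Period 2.
Births: 8590 * 0.26 = 2233
Band 2: 1326 * 0.962 = 1276
Band 3: 22267 * 0.944 = 21020
Band 4: 8590 * 0.941 + 10137 * 0.385 = 8083 + 3903 = 11986
Net migration: Band 2 + 430 → 1706; Band 4 − 360 → 11626
End of period: [2233, 1706, 21020, 11626]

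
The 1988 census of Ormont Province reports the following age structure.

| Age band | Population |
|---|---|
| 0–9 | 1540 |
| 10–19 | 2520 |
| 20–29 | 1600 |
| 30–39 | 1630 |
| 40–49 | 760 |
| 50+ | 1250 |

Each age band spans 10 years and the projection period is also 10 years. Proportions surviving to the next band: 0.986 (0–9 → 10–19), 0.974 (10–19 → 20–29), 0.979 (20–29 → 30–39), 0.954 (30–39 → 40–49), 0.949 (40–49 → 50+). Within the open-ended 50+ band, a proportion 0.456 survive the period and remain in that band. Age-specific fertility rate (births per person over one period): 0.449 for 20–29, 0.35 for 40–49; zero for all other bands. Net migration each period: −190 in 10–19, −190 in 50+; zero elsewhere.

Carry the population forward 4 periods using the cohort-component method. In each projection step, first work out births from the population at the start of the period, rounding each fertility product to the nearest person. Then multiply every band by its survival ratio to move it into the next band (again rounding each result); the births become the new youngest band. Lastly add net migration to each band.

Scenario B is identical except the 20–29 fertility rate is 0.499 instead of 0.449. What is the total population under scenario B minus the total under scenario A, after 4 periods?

333

(Bands numbered youngest = 1 to oldest = 6.)
After projecting period 1:
Births: 1600 × 0.449 = 718  |  760 × 0.35 = 266 — total 984
Band 2: 1540 × 0.986 = 1518
Band 3: 2520 × 0.974 = 2454
Band 4: 1600 × 0.979 = 1566
Band 5: 1630 × 0.954 = 1555
Band 6: 760 × 0.949 + 1250 × 0.456 = 721 + 570 = 1291
Net migration: Band 2 − 190 → 1328; Band 6 − 190 → 1101
Population now: 0–9=984, 10–19=1328, 20–29=2454, 30–39=1566, 40–49=1555, 50+=1101
After projecting period 2:
Births: 2454 × 0.449 = 1102  |  1555 × 0.35 = 544 — total 1646
Band 2: 984 × 0.986 = 970
Band 3: 1328 × 0.974 = 1293
Band 4: 2454 × 0.979 = 2402
Band 5: 1566 × 0.954 = 1494
Band 6: 1555 × 0.949 + 1101 × 0.456 = 1476 + 502 = 1978
Net migration: Band 2 − 190 → 780; Band 6 − 190 → 1788
Population now: 0–9=1646, 10–19=780, 20–29=1293, 30–39=2402, 40–49=1494, 50+=1788
After projecting period 3:
Births: 1293 × 0.449 = 581  |  1494 × 0.35 = 523 — total 1104
Band 2: 1646 × 0.986 = 1623
Band 3: 780 × 0.974 = 760
Band 4: 1293 × 0.979 = 1266
Band 5: 2402 × 0.954 = 2292
Band 6: 1494 × 0.949 + 1788 × 0.456 = 1418 + 815 = 2233
Net migration: Band 2 − 190 → 1433; Band 6 − 190 → 2043
Population now: 0–9=1104, 10–19=1433, 20–29=760, 30–39=1266, 40–49=2292, 50+=2043
After projecting period 4:
Births: 760 × 0.449 = 341  |  2292 × 0.35 = 802 — total 1143
Band 2: 1104 × 0.986 = 1089
Band 3: 1433 × 0.974 = 1396
Band 4: 760 × 0.979 = 744
Band 5: 1266 × 0.954 = 1208
Band 6: 2292 × 0.949 + 2043 × 0.456 = 2175 + 932 = 3107
Net migration: Band 2 − 190 → 899; Band 6 − 190 → 2917
Population now: 0–9=1143, 10–19=899, 20–29=1396, 30–39=744, 40–49=1208, 50+=2917
Scenario A total after 4 periods: 8307
Scenario B projection —
After projecting period 1:
Births: 1600 × 0.499 = 798  |  760 × 0.35 = 266 — total 1064
Band 2: 1540 × 0.986 = 1518
Band 3: 2520 × 0.974 = 2454
Band 4: 1600 × 0.979 = 1566
Band 5: 1630 × 0.954 = 1555
Band 6: 760 × 0.949 + 1250 × 0.456 = 721 + 570 = 1291
Net migration: Band 2 − 190 → 1328; Band 6 − 190 → 1101
Population now: 0–9=1064, 10–19=1328, 20–29=2454, 30–39=1566, 40–49=1555, 50+=1101
After projecting period 2:
Births: 2454 × 0.499 = 1225  |  1555 × 0.35 = 544 — total 1769
Band 2: 1064 × 0.986 = 1049
Band 3: 1328 × 0.974 = 1293
Band 4: 2454 × 0.979 = 2402
Band 5: 1566 × 0.954 = 1494
Band 6: 1555 × 0.949 + 1101 × 0.456 = 1476 + 502 = 1978
Net migration: Band 2 − 190 → 859; Band 6 − 190 → 1788
Population now: 0–9=1769, 10–19=859, 20–29=1293, 30–39=2402, 40–49=1494, 50+=1788
After projecting period 3:
Births: 1293 × 0.499 = 645  |  1494 × 0.35 = 523 — total 1168
Band 2: 1769 × 0.986 = 1744
Band 3: 859 × 0.974 = 837
Band 4: 1293 × 0.979 = 1266
Band 5: 2402 × 0.954 = 2292
Band 6: 1494 × 0.949 + 1788 × 0.456 = 1418 + 815 = 2233
Net migration: Band 2 − 190 → 1554; Band 6 − 190 → 2043
Population now: 0–9=1168, 10–19=1554, 20–29=837, 30–39=1266, 40–49=2292, 50+=2043
After projecting period 4:
Births: 837 × 0.499 = 418  |  2292 × 0.35 = 802 — total 1220
Band 2: 1168 × 0.986 = 1152
Band 3: 1554 × 0.974 = 1514
Band 4: 837 × 0.979 = 819
Band 5: 1266 × 0.954 = 1208
Band 6: 2292 × 0.949 + 2043 × 0.456 = 2175 + 932 = 3107
Net migration: Band 2 − 190 → 962; Band 6 − 190 → 2917
Population now: 0–9=1220, 10–19=962, 20–29=1514, 30–39=819, 40–49=1208, 50+=2917
Scenario B total after 4 periods: 8640
Difference B − A = 8640 − 8307 = 333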